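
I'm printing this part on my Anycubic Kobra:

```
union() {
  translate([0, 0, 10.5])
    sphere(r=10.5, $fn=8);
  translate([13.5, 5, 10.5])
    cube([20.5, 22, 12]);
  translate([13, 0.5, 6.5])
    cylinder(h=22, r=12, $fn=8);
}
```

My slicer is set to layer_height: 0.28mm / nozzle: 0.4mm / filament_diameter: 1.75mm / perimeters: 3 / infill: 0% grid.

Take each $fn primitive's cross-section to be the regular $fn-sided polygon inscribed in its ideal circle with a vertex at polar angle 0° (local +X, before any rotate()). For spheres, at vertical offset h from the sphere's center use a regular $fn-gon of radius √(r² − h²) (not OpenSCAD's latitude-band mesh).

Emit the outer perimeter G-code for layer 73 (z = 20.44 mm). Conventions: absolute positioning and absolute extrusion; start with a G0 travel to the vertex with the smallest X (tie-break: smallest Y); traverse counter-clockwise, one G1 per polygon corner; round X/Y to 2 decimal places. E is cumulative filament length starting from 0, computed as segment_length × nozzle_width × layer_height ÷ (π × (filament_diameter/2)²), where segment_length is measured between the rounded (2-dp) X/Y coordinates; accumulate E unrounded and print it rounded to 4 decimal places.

G0 X-3.38 Y0.00 Z20.44
G1 X-2.39 Y-2.39 E0.1205
G1 X0.00 Y-3.38 E0.2409
G1 X2.23 Y-2.46 E0.3532
G1 X4.51 Y-7.99 E0.6318
G1 X13.00 Y-11.50 E1.0596
G1 X21.49 Y-7.99 E1.4873
G1 X25.00 Y0.50 E1.9151
G1 X23.14 Y5.00 E2.1419
G1 X34.00 Y5.00 E2.6475
G1 X34.00 Y27.00 E3.6720
G1 X13.50 Y27.00 E4.6265
G1 X13.50 Y12.29 E5.3115
G1 X13.00 Y12.50 E5.3367
G1 X4.51 Y8.99 E5.7645
G1 X1.87 Y2.61 E6.0860
G1 X0.00 Y3.38 E6.1802
G1 X-2.39 Y2.39 E6.3006
G1 X-3.38 Y0.00 E6.4211

At z = 20.44 mm: the r=10.5 sphere contributes a regular 8-gon of circumradius √(10.5²−9.94²) = 3.383; the 20.5×22 cube at (13.5, 5) contributes its full rectangle; the r=12 cylinder at (13, 0.5) gives a regular 8-gon of circumradius 12 (constant along its height); Merging all regions: the regions partially overlap (shared area 54.95 mm²), so overlapping operands fuse into one piece — 1 connected region. The outline is a single polygon with 18 vertices. Extrusion per mm of travel: 0.4 × 0.28 / (π × 0.875²) = 0.046564. Accumulating E over each segment gives final E = 6.4211.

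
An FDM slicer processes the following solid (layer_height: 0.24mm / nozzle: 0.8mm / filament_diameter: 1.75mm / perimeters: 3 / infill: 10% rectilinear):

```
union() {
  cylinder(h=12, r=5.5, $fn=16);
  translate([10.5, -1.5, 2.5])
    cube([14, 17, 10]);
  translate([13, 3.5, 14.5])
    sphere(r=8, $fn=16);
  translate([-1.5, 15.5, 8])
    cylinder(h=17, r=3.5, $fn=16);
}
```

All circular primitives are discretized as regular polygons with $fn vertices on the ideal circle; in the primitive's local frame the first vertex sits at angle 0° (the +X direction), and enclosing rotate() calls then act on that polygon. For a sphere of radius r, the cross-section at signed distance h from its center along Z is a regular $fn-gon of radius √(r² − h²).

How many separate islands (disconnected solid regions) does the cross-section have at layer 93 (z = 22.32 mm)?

2

At z = 22.32 mm: the cylinder is not intersected at this z (z outside [0, 12]); the cube at (10.5, -1.5) is not intersected at this z (z outside [2.5, 12.5]); the r=8 sphere at (13, 3.5) contributes a regular 16-gon of circumradius √(8²−7.82²) = 1.687; the r=3.5 cylinder at (-1.5, 15.5) contributes a regular 16-gon of circumradius 3.5; Taking the union: the 2 present regions are separate (no shared area or edge), so areas and boundary lengths simply add and each stays a separate island — 2 connected regions. Overall, the cross-section has 2 separate islands. Island count = 2.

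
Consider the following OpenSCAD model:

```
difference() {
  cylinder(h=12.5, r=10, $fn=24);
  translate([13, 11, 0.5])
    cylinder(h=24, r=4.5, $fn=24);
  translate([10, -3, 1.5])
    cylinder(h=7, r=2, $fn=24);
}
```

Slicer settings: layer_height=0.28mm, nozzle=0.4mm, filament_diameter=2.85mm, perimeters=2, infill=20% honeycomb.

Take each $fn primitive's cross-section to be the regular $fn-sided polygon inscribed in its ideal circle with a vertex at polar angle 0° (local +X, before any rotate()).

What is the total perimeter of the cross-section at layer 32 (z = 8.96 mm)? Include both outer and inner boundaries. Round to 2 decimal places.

62.65 mm

At z = 8.96 mm: the cylinder: section is a regular 24-gon, circumradius r=10 (perimeter = 2·24·10.000·sin(180°/24) = 62.65 mm); the cylinder at (13, 11): section is a regular 24-gon, circumradius r=4.5 (perimeter = 2·24·4.500·sin(180°/24) = 28.19 mm); the cylinder at (10, -3) is absent (z outside [1.5, 8.5]); After the difference (first − rest): starting from the r=10 cylinder, the r=4.5 cylinder at (13, 11) misses the remaining region (no effect) — boundary = 62.65 mm. Overall, the cross-section is a single solid region. Total boundary length (outer) = 62.65 mm.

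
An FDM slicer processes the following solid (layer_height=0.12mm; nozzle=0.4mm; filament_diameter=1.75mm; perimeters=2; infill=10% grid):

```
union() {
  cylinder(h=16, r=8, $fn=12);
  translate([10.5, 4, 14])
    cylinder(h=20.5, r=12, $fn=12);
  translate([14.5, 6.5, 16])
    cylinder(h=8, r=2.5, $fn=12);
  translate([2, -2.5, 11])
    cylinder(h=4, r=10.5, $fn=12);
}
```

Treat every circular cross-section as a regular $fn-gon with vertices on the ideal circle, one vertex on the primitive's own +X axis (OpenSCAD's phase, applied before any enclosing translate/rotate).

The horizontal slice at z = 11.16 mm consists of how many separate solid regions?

1

At z = 11.16 mm: the r=8 cylinder gives a regular 12-gon of circumradius 8 (constant along its height); the cylinder at (10.5, 4) does not reach this height (z outside [14, 34.5]); the cylinder at (14.5, 6.5) is absent (z outside [16, 24]); the r=10.5 cylinder at (2, -2.5) contributes a regular 12-gon of circumradius 10.5; Combining (union): the regions partially overlap (shared area 185.52 mm²), so overlapping operands fuse into one piece — 1 connected region. The result has 1 disconnected region.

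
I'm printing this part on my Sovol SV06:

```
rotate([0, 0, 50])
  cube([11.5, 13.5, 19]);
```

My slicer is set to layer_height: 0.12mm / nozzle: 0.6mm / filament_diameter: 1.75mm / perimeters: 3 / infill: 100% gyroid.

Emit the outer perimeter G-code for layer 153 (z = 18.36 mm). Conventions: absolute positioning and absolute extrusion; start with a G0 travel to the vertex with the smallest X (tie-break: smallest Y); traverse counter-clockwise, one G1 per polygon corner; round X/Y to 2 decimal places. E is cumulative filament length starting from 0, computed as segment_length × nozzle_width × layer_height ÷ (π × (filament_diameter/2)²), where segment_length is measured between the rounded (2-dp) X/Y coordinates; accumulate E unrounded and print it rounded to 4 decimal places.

At z = 18.36 mm: the 11.5×13.5 cube contributes its full rectangle; (rotated 50° about Z; rotation is an isometry so areas/perimeters/island counts are preserved). The outline is a single polygon with 4 vertices. Extrusion per mm of travel: 0.6 × 0.12 / (π × 0.875²) = 0.029934. Accumulating E over each segment gives final E = 1.4967.

G0 X-10.34 Y8.68 Z18.36
G1 X0.00 Y0.00 E0.4041
G1 X7.39 Y8.81 E0.7483
G1 X-2.95 Y17.49 E1.1525
G1 X-10.34 Y8.68 E1.4967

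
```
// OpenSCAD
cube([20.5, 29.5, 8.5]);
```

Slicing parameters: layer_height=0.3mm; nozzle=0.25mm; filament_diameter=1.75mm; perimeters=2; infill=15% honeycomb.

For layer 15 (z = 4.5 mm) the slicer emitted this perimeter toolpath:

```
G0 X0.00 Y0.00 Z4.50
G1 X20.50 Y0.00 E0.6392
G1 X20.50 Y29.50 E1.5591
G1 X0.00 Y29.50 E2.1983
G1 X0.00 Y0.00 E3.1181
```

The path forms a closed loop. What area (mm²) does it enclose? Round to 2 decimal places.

Apply the shoelace formula to the sequence of (X, Y) vertices; enclosed area = 604.75 mm².

604.75 mm²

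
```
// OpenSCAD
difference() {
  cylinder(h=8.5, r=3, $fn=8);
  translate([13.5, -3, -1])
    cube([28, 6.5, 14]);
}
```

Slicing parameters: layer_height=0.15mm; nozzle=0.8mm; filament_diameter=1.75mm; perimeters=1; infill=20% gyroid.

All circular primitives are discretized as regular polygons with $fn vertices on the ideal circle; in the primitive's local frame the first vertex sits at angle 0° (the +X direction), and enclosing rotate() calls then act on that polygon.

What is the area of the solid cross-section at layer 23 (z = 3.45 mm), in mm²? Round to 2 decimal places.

At z = 3.45 mm: the r=3 cylinder contributes a regular 8-gon of circumradius 3 (area = (8/2)·3.000²·sin(360°/8) = 25.46 mm²); the cube at (13.5, -3) is present — its section is the full 28×6.5 rectangle (area 182.00 mm²); Subtracting the remaining from the first: starting from the r=3 cylinder (25.46 mm²), the 28×6.5 cube at (13.5, -3) misses the remaining region (no effect) — area = 25.46 mm². Overall, the cross-section is a single solid region. Net area = 25.46 mm².

25.46 mm²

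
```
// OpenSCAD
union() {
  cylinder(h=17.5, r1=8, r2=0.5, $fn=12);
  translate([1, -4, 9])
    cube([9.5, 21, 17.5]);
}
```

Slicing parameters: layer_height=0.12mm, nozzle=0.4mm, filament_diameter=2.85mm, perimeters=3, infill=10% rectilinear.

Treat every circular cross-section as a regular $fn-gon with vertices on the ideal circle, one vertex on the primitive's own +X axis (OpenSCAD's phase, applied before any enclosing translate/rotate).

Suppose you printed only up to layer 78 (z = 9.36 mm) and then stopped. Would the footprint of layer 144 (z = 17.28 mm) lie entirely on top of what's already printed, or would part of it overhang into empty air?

Compare the two slices. At z = 9.36: the cone (r1=8→r2=0.5) has section circumradius 3.989 here — a regular 12-gon (area = (12/2)·3.989²·sin(360°/12) = 47.73 mm²); the cube at (1, -4) is present — its section is the full 9.5×21 rectangle (area 199.50 mm²); Taking the union: the regions partially overlap — summed areas 247.23 mm² minus the doubly-counted overlap 16.15 mm² gives 231.07 mm² — area = 231.07 mm². At z = 17.28: the cone: at t=0.987 of its height the radius interpolates to r₁+(r₂−r₁)t = 0.594, giving a regular 12-gon of that circumradius (area = (12/2)·0.594²·sin(360°/12) = 1.06 mm²); the cube at (1, -4) (footprint 9.5×21) is included at this height (area 199.50 mm²); Combining (union): the 2 present regions are separate (no shared area or edge), so areas and boundary lengths simply add and each stays a separate island — area = 200.56 mm². Checking containment: the cross-section at z = 17.28 is a subset of the cross-section at z = 9.36.

entirely on top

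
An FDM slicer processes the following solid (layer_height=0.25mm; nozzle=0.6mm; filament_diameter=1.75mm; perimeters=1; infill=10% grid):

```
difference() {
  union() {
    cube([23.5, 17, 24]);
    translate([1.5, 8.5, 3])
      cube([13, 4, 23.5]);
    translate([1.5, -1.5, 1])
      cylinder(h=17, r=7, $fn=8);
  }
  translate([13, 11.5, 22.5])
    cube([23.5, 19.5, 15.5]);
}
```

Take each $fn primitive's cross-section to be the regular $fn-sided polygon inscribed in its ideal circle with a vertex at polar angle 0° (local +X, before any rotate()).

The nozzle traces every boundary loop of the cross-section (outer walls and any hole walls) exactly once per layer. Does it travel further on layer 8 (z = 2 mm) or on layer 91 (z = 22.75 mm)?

Layer 8 (z = 2): the cube (footprint 23.5×17) is included at this height (perimeter 81.00 mm); the cube at (1.5, 8.5) is not intersected at this z (z outside [3, 26.5]); the cylinder at (1.5, -1.5): section is a regular 8-gon, circumradius r=7 (perimeter = 2·8·7.000·sin(180°/8) = 42.86 mm); Merging all regions: the regions partially overlap (shared area 32.40 mm²), so the edge portions inside another operand are dropped and the merged outline is re-measured after clipping — boundary = 100.39 mm; the cube at (13, 11.5) does not reach this height (z outside [22.5, 38]); Subtracting the remaining from the first: none of the subtracted shapes is present at this height, so the result so far is unchanged — boundary = 100.39 mm. So its perimeter = 100.39 mm. Layer 91 (z = 22.75): the cube (footprint 23.5×17) is included at this height (perimeter 81.00 mm); the 13×4 cube at (1.5, 8.5) contributes its full rectangle (perimeter 34.00 mm); the cylinder at (1.5, -1.5) is absent (z outside [1, 18]); Merging all regions: the 13×4 cube at (1.5, 8.5) lies entirely inside the 23.5×17 cube, so the union is just the 23.5×17 cube — boundary = 81.00 mm; the cube at (13, 11.5) is present — its section is the full 23.5×19.5 rectangle (perimeter 86.00 mm); After the difference (first − rest): starting from that combined region, the 23.5×19.5 cube at (13, 11.5) partially overlaps it — only the 57.75 mm² overlap (of its 458.25 mm²) is removed, clipping the outline — boundary = 81.00 mm. So its perimeter = 81.00 mm. Layer 8 is larger (100.39 vs 81.00 mm).

layer 8 (z = 2 mm)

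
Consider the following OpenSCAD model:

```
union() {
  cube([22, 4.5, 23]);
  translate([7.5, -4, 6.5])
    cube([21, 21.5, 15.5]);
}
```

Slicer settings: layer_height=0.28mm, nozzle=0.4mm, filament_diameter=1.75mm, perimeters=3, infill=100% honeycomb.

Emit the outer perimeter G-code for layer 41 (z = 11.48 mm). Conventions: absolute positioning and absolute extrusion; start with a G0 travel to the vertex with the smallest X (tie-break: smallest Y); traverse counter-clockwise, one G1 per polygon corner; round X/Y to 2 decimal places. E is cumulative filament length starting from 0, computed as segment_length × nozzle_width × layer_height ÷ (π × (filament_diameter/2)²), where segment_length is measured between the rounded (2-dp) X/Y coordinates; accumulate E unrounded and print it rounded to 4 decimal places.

G0 X0.00 Y0.00 Z11.48
G1 X7.50 Y0.00 E0.3492
G1 X7.50 Y-4.00 E0.5355
G1 X28.50 Y-4.00 E1.5133
G1 X28.50 Y17.50 E2.5145
G1 X7.50 Y17.50 E3.4923
G1 X7.50 Y4.50 E4.0976
G1 X0.00 Y4.50 E4.4469
G1 X0.00 Y0.00 E4.6564

At z = 11.48 mm: the cube is present — its section is the full 22×4.5 rectangle; the cube at (7.5, -4) (footprint 21×21.5) is included at this height; Combining (union): the regions partially overlap (shared area 65.25 mm²), so overlapping operands fuse into one piece — 1 connected region. The outline is a single polygon with 8 vertices. Extrusion per mm of travel: 0.4 × 0.28 / (π × 0.875²) = 0.046564. Accumulating E over each segment gives final E = 4.6564.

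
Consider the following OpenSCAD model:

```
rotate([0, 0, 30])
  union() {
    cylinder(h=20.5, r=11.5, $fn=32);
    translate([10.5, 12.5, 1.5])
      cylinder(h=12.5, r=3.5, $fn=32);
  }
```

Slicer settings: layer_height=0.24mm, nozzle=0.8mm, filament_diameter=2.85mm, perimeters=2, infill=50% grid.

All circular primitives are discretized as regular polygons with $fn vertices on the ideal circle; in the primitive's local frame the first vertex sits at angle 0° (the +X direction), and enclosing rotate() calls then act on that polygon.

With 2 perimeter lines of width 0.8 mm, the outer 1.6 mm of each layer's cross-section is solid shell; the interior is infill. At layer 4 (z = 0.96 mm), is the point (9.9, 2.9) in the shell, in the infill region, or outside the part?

shell

At z = 0.96 mm: the r=11.5 cylinder gives a regular 32-gon of circumradius 11.5 (constant along its height); the cylinder at (10.5, 12.5) does not reach this height (z outside [1.5, 14]); Merging all regions: only the r=11.5 cylinder is present, so the union is just that shape — 1 connected region; (rotated 30° about Z; rotation is an isometry so areas/perimeters/island counts are preserved). Overall, the cross-section is a single solid region. Undo the 30° rotation: the query point maps to (10.024, -2.439) in the un-rotated model frame. The nearest boundary edge runs (10.62, -4.40)→(11.28, -2.24); distance from the point to it = 1.14 mm. The point is inside the cross-section, 1.14 mm from the nearest boundary — within the 1.6 mm shell band (2 × 0.8).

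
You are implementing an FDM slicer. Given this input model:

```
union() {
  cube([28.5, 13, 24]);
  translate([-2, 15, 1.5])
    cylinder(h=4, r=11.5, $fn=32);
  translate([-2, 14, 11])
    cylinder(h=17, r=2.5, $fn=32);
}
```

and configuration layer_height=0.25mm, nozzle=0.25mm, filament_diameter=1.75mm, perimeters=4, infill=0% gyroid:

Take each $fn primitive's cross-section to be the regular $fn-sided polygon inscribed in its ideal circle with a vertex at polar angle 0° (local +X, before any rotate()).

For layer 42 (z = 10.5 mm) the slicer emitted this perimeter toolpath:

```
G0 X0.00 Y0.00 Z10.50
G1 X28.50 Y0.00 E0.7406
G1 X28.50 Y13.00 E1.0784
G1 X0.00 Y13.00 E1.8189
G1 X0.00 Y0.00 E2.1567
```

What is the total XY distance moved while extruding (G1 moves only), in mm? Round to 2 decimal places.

83.00 mm

Sum the Euclidean lengths of each G1 segment: total = 83.00 mm.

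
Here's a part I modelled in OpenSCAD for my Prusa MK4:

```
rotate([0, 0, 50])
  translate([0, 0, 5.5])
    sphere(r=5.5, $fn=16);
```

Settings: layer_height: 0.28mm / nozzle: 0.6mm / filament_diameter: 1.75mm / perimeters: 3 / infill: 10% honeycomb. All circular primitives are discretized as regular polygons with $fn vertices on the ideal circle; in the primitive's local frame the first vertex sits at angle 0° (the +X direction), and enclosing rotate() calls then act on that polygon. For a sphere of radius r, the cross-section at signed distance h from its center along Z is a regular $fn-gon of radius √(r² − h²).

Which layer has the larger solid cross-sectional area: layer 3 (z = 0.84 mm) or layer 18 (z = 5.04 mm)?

layer 18 (z = 5.04 mm)

Layer 3 (z = 0.84): the r=5.5 sphere contributes a regular 16-gon of circumradius √(5.5²−4.66²) = 2.921 (area = (16/2)·2.921²·sin(360°/16) = 26.13 mm²); (whole slice rotated 50° about Z — lengths, areas and connectivity unchanged). So its area = 26.13 mm². Layer 18 (z = 5.04): the r=5.5 sphere slices to a regular 16-gon of circumradius 5.481 (√(r²−h²) with h=0.46 from center) (area = (16/2)·5.481²·sin(360°/16) = 91.96 mm²); (rotated 50° about Z; rotation is an isometry so areas/perimeters/island counts are preserved). So its area = 91.96 mm². Layer 18 is larger (91.96 vs 26.13 mm²).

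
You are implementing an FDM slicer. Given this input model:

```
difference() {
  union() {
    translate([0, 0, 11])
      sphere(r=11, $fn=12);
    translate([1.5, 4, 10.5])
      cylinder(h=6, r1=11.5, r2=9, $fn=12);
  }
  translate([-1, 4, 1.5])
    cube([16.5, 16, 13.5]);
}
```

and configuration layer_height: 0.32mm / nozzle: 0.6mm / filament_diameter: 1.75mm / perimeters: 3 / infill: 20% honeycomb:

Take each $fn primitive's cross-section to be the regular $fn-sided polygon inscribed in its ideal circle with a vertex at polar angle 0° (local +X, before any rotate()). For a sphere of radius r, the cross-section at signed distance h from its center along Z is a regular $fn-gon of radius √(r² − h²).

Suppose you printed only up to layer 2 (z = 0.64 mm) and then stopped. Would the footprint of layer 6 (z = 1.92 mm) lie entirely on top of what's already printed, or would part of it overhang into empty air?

Compare the two slices. At z = 0.64: the r=11 sphere contributes a regular 12-gon of circumradius √(11²−10.36²) = 3.697 (area = (12/2)·3.697²·sin(360°/12) = 41.01 mm²); the cone at (1.5, 4) is absent (z outside [10.5, 16.5]); Combining (union): only the r=11 sphere is present, so the union is just that shape — area = 41.01 mm²; the cube at (-1, 4) is absent (z outside [1.5, 15]); Taking the first minus the rest: none of the subtracted shapes is present at this height, so the result so far is unchanged — area = 41.01 mm². At z = 1.92: the r=11 sphere slices to a regular 12-gon of circumradius 6.209 (√(r²−h²) with h=9.08 from center) (area = (12/2)·6.209²·sin(360°/12) = 115.66 mm²); the cone at (1.5, 4) does not reach this height (z outside [10.5, 16.5]); Merging all regions: only the r=11 sphere is present, so the union is just that shape — area = 115.66 mm²; the cube at (-1, 4) is present — its section is the full 16.5×16 rectangle (area 264.00 mm²); Taking the first minus the rest: starting from that combined region (115.66 mm²), the 16.5×16 cube at (-1, 4) partially overlaps it — only the 8.59 mm² overlap (of its 264.00 mm²) is removed, clipping the outline — area = 107.07 mm². Checking containment: at z = 1.92 the cross-section extends beyond the z = 0.64 cross-section by about 66.06 mm².

part overhangs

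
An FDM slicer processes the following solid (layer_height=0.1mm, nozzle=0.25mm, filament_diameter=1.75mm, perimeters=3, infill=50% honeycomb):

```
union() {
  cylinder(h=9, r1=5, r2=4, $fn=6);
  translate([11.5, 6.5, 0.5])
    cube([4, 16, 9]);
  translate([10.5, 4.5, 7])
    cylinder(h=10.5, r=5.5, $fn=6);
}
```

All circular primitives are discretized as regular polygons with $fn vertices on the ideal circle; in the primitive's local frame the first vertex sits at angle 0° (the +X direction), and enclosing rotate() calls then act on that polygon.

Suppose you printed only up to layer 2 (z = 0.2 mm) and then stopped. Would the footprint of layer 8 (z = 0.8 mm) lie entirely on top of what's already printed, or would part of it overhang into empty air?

Compare the two slices. At z = 0.2: the cone: at t=0.022 of its height the radius interpolates to r₁+(r₂−r₁)t = 4.978, giving a regular 6-gon of that circumradius (area = (6/2)·4.978²·sin(360°/6) = 64.38 mm²); the cube at (11.5, 6.5) is absent (z outside [0.5, 9.5]); the cylinder at (10.5, 4.5) does not reach this height (z outside [7, 17.5]); Combining (union): only the cone is present, so the union is just that shape — area = 64.38 mm². At z = 0.8: the cone (r1=5→r2=4) has section circumradius 4.911 here — a regular 6-gon (area = (6/2)·4.911²·sin(360°/6) = 62.66 mm²); the cube at (11.5, 6.5) is present — its section is the full 4×16 rectangle (area 64.00 mm²); the cylinder at (10.5, 4.5) is not intersected at this z (z outside [7, 17.5]); Taking the union: the 2 present regions are separate (no shared area or edge), so areas and boundary lengths simply add and each stays a separate island — area = 126.66 mm². Checking containment: at z = 0.8 the cross-section extends beyond the z = 0.2 cross-section by about 64.00 mm².

part overhangs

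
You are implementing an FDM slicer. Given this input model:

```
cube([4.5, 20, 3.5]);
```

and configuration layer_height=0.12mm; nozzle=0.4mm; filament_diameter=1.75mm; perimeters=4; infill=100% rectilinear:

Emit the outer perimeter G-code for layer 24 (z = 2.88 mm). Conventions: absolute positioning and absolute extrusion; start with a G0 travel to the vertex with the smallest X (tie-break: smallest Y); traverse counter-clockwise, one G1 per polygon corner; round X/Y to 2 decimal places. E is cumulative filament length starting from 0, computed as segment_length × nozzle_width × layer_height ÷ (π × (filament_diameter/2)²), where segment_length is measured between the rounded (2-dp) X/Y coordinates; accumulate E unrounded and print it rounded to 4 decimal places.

G0 X0.00 Y0.00 Z2.88
G1 X4.50 Y0.00 E0.0898
G1 X4.50 Y20.00 E0.4889
G1 X0.00 Y20.00 E0.5787
G1 X0.00 Y0.00 E0.9778

At z = 2.88 mm: the cube is present — its section is the full 4.5×20 rectangle. The outline is a single polygon with 4 vertices. Extrusion per mm of travel: 0.4 × 0.12 / (π × 0.875²) = 0.019956. Accumulating E over each segment gives final E = 0.9778.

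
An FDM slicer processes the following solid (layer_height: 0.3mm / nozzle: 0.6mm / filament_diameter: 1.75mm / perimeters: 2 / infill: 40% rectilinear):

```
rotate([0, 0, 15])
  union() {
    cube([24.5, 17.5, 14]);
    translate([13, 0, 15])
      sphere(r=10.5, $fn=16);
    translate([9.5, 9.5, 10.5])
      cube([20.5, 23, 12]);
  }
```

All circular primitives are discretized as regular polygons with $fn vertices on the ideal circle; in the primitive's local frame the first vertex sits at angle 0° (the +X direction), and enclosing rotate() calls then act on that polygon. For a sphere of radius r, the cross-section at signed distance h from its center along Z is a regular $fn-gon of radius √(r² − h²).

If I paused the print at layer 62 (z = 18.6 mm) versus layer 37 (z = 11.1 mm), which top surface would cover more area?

layer 37 (z = 11.1 mm)

Layer 62 (z = 18.6): the cube is not intersected at this z (z outside [0, 14]); the r=10.5 sphere at (13, 0) slices to a regular 16-gon of circumradius 9.864 (√(r²−h²) with h=3.6 from center) (area = (16/2)·9.864²·sin(360°/16) = 297.85 mm²); the 20.5×23 cube at (9.5, 9.5) contributes its full rectangle (area 471.50 mm²); Merging all regions: the regions partially overlap — summed areas 769.35 mm² minus the doubly-counted overlap 0.66 mm² gives 768.69 mm² — area = 768.69 mm²; (whole slice rotated 15° about Z — lengths, areas and connectivity unchanged). So its area = 768.69 mm². Layer 37 (z = 11.1): the cube is present — its section is the full 24.5×17.5 rectangle (area 428.75 mm²); the sphere at (13, 0): section is a regular 16-gon, circumradius = √(r²−h²) = √(10.5²−3.9²) = 9.749 (area = (16/2)·9.749²·sin(360°/16) = 290.96 mm²); the 20.5×23 cube at (9.5, 9.5) contributes its full rectangle (area 471.50 mm²); Taking the union: the regions partially overlap — summed areas 1191.21 mm² minus the doubly-counted overlap 265.48 mm² gives 925.73 mm² — area = 925.73 mm²; (whole slice rotated 15° about Z — lengths, areas and connectivity unchanged). So its area = 925.73 mm². Layer 37 is larger (925.73 vs 768.69 mm²).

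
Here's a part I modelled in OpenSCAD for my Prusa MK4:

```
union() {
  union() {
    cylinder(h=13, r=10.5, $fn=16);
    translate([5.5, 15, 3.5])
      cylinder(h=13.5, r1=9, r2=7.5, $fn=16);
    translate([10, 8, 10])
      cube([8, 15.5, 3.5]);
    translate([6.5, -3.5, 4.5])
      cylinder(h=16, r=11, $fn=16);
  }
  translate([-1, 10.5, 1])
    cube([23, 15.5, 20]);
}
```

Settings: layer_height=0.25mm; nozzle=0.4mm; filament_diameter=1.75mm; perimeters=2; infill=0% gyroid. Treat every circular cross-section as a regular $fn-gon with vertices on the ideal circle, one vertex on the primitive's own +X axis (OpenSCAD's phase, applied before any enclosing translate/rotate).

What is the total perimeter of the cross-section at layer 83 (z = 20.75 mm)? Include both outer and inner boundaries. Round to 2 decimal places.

At z = 20.75 mm: the cylinder is absent (z outside [0, 13]); the cone at (5.5, 15) does not reach this height (z outside [3.5, 17]); the cube at (10, 8) is not intersected at this z (z outside [10, 13.5]); the cylinder at (6.5, -3.5) is not intersected at this z (z outside [4.5, 20.5]); Taking the union: nothing is present at this height; the 23×15.5 cube at (-1, 10.5) contributes its full rectangle (perimeter 77.00 mm); Taking the union: only the 23×15.5 cube at (-1, 10.5) is present, so the union is just that shape — boundary = 77.00 mm. Overall, the cross-section is a single solid region. Total boundary length (outer) = 77.00 mm.

77.00 mm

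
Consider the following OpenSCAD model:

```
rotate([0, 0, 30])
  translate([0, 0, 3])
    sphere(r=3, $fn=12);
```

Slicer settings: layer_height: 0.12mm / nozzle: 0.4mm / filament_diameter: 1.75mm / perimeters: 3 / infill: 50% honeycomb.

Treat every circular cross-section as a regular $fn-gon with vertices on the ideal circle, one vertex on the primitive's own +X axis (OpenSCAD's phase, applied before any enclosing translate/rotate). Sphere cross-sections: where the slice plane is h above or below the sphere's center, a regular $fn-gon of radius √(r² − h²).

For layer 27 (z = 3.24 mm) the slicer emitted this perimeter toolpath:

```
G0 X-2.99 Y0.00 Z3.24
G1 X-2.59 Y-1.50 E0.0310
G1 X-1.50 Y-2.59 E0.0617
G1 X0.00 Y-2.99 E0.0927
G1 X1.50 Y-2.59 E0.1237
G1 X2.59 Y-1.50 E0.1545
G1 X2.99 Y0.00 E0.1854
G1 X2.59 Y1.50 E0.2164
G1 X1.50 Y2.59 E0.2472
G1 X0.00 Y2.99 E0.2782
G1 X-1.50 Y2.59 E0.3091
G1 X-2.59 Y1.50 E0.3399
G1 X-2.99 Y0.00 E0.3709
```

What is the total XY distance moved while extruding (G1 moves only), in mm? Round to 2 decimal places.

Sum the Euclidean lengths of each G1 segment: total = 18.59 mm.

18.59 mm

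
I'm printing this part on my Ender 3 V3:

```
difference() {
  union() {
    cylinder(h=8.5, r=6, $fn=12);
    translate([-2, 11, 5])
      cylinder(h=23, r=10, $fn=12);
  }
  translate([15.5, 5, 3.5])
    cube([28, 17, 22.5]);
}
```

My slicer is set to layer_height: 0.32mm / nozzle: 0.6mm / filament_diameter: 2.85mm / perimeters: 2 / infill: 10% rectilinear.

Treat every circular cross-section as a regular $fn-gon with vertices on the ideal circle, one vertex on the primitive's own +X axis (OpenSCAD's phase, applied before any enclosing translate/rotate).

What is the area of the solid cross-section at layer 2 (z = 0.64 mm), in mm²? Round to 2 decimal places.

At z = 0.64 mm: the r=6 cylinder gives a regular 12-gon of circumradius 6 (constant along its height) (area = (12/2)·6.000²·sin(360°/12) = 108.00 mm²); the cylinder at (-2, 11) does not reach this height (z outside [5, 28]); Taking the union: only the r=6 cylinder is present, so the union is just that shape — area = 108.00 mm²; the cube at (15.5, 5) is absent (z outside [3.5, 26]); Taking the first minus the rest: none of the subtracted shapes is present at this height, so the result so far is unchanged — area = 108.00 mm². Overall, the cross-section is a single solid region. Net area = 108.00 mm².

108.00 mm²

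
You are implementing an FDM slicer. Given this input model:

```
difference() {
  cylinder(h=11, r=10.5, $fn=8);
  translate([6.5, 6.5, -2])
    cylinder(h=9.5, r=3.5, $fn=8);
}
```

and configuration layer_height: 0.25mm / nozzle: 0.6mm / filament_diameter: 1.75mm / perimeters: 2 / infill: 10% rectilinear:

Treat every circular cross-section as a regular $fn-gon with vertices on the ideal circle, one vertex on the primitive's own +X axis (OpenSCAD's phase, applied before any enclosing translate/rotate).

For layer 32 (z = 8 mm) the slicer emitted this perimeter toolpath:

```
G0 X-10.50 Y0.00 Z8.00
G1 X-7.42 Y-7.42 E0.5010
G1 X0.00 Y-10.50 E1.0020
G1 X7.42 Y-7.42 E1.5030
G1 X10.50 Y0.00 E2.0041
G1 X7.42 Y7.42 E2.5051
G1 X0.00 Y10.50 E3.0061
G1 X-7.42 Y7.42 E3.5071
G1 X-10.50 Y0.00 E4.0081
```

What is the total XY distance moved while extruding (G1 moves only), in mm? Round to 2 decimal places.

64.27 mm

Sum the Euclidean lengths of each G1 segment: total = 64.27 mm.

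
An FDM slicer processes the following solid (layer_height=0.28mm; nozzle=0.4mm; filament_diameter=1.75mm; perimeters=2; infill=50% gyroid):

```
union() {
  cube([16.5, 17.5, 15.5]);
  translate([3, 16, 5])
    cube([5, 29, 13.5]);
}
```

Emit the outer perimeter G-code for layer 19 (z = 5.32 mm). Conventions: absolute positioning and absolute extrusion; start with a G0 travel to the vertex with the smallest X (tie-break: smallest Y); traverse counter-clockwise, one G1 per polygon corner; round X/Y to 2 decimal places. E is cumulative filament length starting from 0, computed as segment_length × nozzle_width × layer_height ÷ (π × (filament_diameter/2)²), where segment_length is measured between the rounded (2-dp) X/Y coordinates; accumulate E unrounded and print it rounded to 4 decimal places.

At z = 5.32 mm: the 16.5×17.5 cube contributes its full rectangle; the cube at (3, 16) is present — its section is the full 5×29 rectangle; Combining (union): the regions partially overlap (shared area 7.50 mm²), so overlapping operands fuse into one piece — 1 connected region. The outline is a single polygon with 8 vertices. Extrusion per mm of travel: 0.4 × 0.28 / (π × 0.875²) = 0.046564. Accumulating E over each segment gives final E = 5.7274.

G0 X0.00 Y0.00 Z5.32
G1 X16.50 Y0.00 E0.7683
G1 X16.50 Y17.50 E1.5832
G1 X8.00 Y17.50 E1.9790
G1 X8.00 Y45.00 E3.2595
G1 X3.00 Y45.00 E3.4923
G1 X3.00 Y17.50 E4.7728
G1 X0.00 Y17.50 E4.9125
G1 X0.00 Y0.00 E5.7274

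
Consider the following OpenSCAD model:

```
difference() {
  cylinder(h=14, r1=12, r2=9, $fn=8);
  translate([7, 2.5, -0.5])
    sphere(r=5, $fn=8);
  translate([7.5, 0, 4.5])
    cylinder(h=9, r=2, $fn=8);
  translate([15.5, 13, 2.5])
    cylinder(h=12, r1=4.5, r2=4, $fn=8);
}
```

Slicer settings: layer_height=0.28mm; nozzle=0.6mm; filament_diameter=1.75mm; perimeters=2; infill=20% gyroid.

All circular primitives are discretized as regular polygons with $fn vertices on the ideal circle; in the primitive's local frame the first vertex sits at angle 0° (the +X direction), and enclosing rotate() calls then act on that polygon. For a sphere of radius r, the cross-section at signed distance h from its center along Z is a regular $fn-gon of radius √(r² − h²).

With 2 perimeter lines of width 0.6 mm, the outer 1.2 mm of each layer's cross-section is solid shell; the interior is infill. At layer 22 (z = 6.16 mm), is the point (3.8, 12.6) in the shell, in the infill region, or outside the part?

At z = 6.16 mm: the cone: at t=0.440 of its height the radius interpolates to r₁+(r₂−r₁)t = 10.680, giving a regular 8-gon of that circumradius; the sphere at (7, 2.5) is absent (|z−center|=6.660 > r=5); the r=2 cylinder at (7.5, 0) gives a regular 8-gon of circumradius 2 (constant along its height); the cone at (15.5, 13): at t=0.305 of its height the radius interpolates to r₁+(r₂−r₁)t = 4.348, giving a regular 8-gon of that circumradius; Subtracting the remaining from the first: starting from the cone, the r=2 cylinder at (7.5, 0) lies wholly inside it (removes its full 11.31 mm² and its 12.25 mm outline becomes a hole wall); the cone at (15.5, 13) misses the remaining region (no effect) — 1 connected region with 1 hole. Overall, the cross-section is one region with 1 hole. The nearest boundary edge runs (0.00, 10.68)→(7.55, 7.55); distance from the point to it = 3.23 mm. The point is not inside any of the regions above, so it lies outside the cross-section (3.23 mm from the nearest boundary).

outside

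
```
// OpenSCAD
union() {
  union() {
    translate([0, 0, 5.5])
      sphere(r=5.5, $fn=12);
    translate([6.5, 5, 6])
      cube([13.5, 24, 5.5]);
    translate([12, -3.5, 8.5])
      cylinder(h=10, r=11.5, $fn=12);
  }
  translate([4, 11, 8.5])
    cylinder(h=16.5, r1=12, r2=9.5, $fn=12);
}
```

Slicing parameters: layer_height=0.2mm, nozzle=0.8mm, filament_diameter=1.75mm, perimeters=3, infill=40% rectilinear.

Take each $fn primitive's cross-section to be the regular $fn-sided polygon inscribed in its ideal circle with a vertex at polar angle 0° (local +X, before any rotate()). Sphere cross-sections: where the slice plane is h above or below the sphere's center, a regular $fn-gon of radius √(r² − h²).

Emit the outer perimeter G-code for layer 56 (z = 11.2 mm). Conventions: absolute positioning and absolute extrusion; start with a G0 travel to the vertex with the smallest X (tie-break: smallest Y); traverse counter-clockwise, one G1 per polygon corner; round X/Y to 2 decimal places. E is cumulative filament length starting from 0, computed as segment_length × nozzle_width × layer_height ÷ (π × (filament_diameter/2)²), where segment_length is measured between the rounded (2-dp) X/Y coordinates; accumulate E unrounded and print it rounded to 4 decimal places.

G0 X-7.59 Y11.00 Z11.20
G1 X-6.04 Y5.20 E0.3994
G1 X-1.80 Y0.96 E0.7982
G1 X1.46 Y0.09 E1.0227
G1 X0.50 Y-3.50 E1.2699
G1 X2.04 Y-9.25 E1.6658
G1 X6.25 Y-13.46 E2.0619
G1 X12.00 Y-15.00 E2.4579
G1 X17.75 Y-13.46 E2.8538
G1 X21.96 Y-9.25 E3.2499
G1 X23.50 Y-3.50 E3.6459
G1 X21.96 Y2.25 E4.0418
G1 X19.21 Y5.00 E4.3005
G1 X20.00 Y5.00 E4.3531
G1 X20.00 Y29.00 E5.9496
G1 X6.50 Y29.00 E6.8476
G1 X6.50 Y21.92 E7.3186
G1 X4.00 Y22.59 E7.4907
G1 X-1.80 Y21.04 E7.8901
G1 X-6.04 Y16.80 E8.2890
G1 X-7.59 Y11.00 E8.6883

At z = 11.2 mm: the sphere is absent (|z−center|=5.700 > r=5.5); the cube at (6.5, 5) is present — its section is the full 13.5×24 rectangle; the cylinder at (12, -3.5): section is a regular 12-gon, circumradius r=11.5; Taking the union: the regions partially overlap (shared area 26.33 mm²), so overlapping operands fuse into one piece — 1 connected region; the cone at (4, 11): at t=0.164 of its height the radius interpolates to r₁+(r₂−r₁)t = 11.591, giving a regular 12-gon of that circumradius; Merging all regions: the regions partially overlap (shared area 167.15 mm²), so overlapping operands fuse into one piece — 1 connected region. The outline is a single polygon with 20 vertices. Extrusion per mm of travel: 0.8 × 0.2 / (π × 0.875²) = 0.066520. Accumulating E over each segment gives final E = 8.6883.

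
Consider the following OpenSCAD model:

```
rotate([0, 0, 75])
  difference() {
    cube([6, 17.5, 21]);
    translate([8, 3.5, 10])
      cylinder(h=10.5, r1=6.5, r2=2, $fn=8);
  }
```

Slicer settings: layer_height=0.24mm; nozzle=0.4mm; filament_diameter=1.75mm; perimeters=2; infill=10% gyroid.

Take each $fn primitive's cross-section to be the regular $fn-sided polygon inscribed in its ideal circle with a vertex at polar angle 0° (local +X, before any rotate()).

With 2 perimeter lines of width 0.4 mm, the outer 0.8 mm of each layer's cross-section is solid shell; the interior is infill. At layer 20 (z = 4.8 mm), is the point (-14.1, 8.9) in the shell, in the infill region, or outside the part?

infill

At z = 4.8 mm: the 6×17.5 cube contributes its full rectangle; the cone at (8, 3.5) does not reach this height (z outside [10, 20.5]); Taking the first minus the rest: none of the subtracted shapes is present at this height, so the 6×17.5 cube is unchanged — 1 connected region; (rotated 75° about Z; rotation is an isometry so areas/perimeters/island counts are preserved). Overall, the cross-section is a single solid region. Undo the 75° rotation: the query point maps to (4.947, 15.923) in the un-rotated model frame. The nearest boundary edge runs (6.00, 0.00)→(6.00, 17.50); distance from the point to it = 1.05 mm. The point is inside the cross-section and 1.05 mm from the nearest boundary — more than the 0.8 mm shell width (2 × 0.4), so it's in the infill interior.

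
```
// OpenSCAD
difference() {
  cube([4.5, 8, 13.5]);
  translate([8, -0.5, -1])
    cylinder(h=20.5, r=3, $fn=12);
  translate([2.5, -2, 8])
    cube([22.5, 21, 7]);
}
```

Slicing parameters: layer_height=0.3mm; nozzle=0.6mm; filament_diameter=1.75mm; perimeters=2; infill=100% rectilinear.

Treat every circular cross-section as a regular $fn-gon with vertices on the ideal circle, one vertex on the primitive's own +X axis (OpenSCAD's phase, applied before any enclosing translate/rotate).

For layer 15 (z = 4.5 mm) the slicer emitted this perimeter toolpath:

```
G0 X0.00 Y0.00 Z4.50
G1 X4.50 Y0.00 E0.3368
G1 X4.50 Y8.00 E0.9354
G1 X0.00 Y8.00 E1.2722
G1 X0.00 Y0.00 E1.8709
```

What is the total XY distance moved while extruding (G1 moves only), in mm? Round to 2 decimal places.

Sum the Euclidean lengths of each G1 segment: total = 25.00 mm.

25.00 mm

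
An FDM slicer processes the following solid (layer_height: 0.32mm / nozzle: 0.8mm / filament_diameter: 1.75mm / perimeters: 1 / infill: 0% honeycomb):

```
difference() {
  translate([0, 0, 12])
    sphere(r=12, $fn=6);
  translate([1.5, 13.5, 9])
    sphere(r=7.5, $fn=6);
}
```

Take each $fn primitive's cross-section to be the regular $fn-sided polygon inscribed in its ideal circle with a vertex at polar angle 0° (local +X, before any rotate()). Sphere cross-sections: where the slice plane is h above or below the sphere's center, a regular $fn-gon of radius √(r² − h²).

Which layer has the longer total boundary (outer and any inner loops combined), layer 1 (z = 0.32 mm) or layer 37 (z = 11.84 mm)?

Layer 1 (z = 0.32): the r=12 sphere contributes a regular 6-gon of circumradius √(12²−11.68²) = 2.753 (perimeter = 2·6·2.753·sin(180°/6) = 16.52 mm); the sphere at (1.5, 13.5) is absent (|z−center|=8.680 > r=7.5); Subtracting the remaining from the first: none of the subtracted shapes is present at this height, so the r=12 sphere is unchanged — boundary = 16.52 mm. So its perimeter = 16.52 mm. Layer 37 (z = 11.84): the r=12 sphere slices to a regular 6-gon of circumradius 11.999 (√(r²−h²) with h=0.16 from center) (perimeter = 2·6·11.999·sin(180°/6) = 71.99 mm); the r=7.5 sphere at (1.5, 13.5) slices to a regular 6-gon of circumradius 6.941 (√(r²−h²) with h=2.84 from center) (perimeter = 2·6·6.941·sin(180°/6) = 41.65 mm); Taking the first minus the rest: starting from the r=12 sphere, the r=7.5 sphere at (1.5, 13.5) partially overlaps it — only the 24.83 mm² overlap (of its 125.19 mm²) is removed, clipping the outline — boundary = 74.70 mm. So its perimeter = 74.70 mm. Layer 37 is larger (74.70 vs 16.52 mm).

layer 37 (z = 11.84 mm)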